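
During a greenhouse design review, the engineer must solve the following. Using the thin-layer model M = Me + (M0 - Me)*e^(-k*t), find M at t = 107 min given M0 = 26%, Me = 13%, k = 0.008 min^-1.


M = Me + (M0 - Me) * e^(-k*t)
  = 13 + (26 - 13) * e^(-0.008*107)
  = 13 + 13 * e^(-0.856)
  = 13 + 13 * 0.42486
  = 13 + 5.5232
  = 18.52%


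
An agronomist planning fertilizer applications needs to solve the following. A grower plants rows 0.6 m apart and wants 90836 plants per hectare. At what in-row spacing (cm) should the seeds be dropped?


spacing = 10000 / (row_sp * density)
        = 10000 / (0.6 * 90836)
        = 10000 / 54501.60
        = 0.18348 m = 18.35 cm


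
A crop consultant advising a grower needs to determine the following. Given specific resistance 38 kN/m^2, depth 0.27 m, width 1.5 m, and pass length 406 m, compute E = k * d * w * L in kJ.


E = k * d * w * L
  = 38 * 0.27 * 1.5 * 406
  = 6248.34 kJ


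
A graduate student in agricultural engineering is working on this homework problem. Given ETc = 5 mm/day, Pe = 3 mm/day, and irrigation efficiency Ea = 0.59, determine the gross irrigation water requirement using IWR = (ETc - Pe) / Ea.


IWR = (ETc - Pe) / Ea
    = (5 - 3) / 0.59
    = 2 / 0.59
    = 3.39 mm/day


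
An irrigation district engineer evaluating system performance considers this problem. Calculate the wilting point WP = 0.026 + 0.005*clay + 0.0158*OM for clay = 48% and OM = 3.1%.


WP = 0.026 + 0.005*48 + 0.0158*3.1
   = 0.026 + 0.2400 + 0.0490
   = 0.3150


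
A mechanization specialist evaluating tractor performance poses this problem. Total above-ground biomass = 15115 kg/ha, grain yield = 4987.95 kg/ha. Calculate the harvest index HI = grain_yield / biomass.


HI = grain_yield / biomass
   = 4987.95 / 15115
   = 0.33


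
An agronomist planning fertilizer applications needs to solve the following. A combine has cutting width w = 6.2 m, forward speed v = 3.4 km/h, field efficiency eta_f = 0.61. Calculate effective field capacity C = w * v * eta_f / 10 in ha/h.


C = w * v * eta_f / 10
  = 6.2 * 3.4 * 0.61 / 10
  = 12.86 / 10
  = 1.29 ha/h


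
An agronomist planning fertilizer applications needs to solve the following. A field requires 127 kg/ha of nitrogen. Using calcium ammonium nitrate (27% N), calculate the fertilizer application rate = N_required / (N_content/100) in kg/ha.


Rate = N_required / (N_content / 100)
     = 127 / (27 / 100)
     = 127 / 0.27
     = 470.37 kg/ha


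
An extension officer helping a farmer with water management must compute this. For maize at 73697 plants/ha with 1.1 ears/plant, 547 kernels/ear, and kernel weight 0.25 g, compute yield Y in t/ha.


Y = density * ears * kernels * kw
  = 73697 * 1.1 * 547 * 0.25 g/ha
  = 11085871.23 g/ha
  = 11085.87 kg/ha = 11.09 t/ha


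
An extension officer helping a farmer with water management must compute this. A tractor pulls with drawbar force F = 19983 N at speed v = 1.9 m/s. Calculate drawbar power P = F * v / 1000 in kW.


P = F * v / 1000
  = 19983 * 1.9 / 1000
  = 37967.70 / 1000
  = 37.97 kW


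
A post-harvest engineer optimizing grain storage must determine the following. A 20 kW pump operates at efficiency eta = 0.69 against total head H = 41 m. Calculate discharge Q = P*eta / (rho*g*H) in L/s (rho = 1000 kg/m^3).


Q = (P * 1000 * eta) / (rho * g * H)
  = (20 * 1000 * 0.69) / (1000 * 9.81 * 41)
  = 13800 / 402210
  = 0.03431 m^3/s = 34.31 L/s


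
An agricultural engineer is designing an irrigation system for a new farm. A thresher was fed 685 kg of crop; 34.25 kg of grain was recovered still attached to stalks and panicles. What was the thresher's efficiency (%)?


eta = (total - unthreshed) / total * 100
    = (685 - 34.25) / 685 * 100
    = 650.75 / 685 * 100
    = 95%


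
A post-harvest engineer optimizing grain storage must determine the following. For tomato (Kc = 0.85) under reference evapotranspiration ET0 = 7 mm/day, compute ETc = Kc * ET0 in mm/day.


ETc = Kc * ET0
    = 0.85 * 7
    = 5.95 mm/day


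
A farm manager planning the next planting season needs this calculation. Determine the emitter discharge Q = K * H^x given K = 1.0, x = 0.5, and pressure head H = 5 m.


Q = K * H^x
  = 1.0 * 5^0.5
  = 1.0 * 2.2361
  = 2.24 L/h


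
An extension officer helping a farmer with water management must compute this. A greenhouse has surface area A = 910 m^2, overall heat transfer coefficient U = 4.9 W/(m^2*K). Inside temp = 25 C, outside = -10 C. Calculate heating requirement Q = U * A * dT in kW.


dT = 25 - (-10) = 35 K
Q = U * A * dT
  = 4.9 * 910 * 35
  = 156065 W = 156.07 kW


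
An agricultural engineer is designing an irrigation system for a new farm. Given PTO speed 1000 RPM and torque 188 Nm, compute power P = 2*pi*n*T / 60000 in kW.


P = 2*pi*n*T / 60000
  = 2*pi * 1000 * 188 / 60000
  = 1181238.84 / 60000
  = 19.69 kW


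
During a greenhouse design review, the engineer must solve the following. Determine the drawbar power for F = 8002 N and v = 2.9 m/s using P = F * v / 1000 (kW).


P = F * v / 1000
  = 8002 * 2.9 / 1000
  = 23205.80 / 1000
  = 23.21 kW


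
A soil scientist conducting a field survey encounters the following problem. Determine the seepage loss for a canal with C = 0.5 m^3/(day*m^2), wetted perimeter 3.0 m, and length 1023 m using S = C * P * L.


S = C * P * L
  = 0.5 * 3.0 * 1023
  = 1534.50 m^3/day


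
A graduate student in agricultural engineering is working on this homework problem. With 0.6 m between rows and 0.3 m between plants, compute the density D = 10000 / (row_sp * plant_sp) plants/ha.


D = 10000 / (row_sp * plant_sp)
  = 10000 / (0.6 * 0.3)
  = 10000 / 0.1800
  = 55555.56 plants/ha


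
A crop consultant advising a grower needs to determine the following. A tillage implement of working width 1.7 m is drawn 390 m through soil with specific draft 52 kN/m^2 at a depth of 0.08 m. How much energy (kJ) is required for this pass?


E = k * d * w * L
  = 52 * 0.08 * 1.7 * 390
  = 2758.08 kJ


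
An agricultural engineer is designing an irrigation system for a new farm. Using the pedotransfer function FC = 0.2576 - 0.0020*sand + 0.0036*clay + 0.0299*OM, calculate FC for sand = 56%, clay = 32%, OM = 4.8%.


FC = 0.2576 - 0.0020*56 + 0.0036*32 + 0.0299*4.8
   = 0.2576 - 0.1120 + 0.1152 + 0.1435
   = 0.4043


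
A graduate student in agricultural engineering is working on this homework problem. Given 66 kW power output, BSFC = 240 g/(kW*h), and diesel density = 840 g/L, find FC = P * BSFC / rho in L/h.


FC = P * BSFC / rho_fuel
   = 66 * 240 / 840
   = 15840 / 840
   = 18.86 L/h


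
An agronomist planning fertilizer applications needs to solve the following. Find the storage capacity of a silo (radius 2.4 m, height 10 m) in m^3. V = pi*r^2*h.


V = pi * r^2 * h
  = pi * 2.4^2 * 10
  = pi * 5.76 * 10
  = 180.96 m^3


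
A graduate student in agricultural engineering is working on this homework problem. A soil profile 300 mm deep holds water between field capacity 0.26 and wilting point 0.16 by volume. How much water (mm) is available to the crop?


AW = (FC - WP) * D
   = (0.26 - 0.16) * 300
   = 0.10 * 300
   = 30 mm


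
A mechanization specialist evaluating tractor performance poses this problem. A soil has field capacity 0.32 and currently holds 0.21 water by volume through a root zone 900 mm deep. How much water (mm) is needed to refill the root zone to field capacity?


SMD = (FC - theta) * D
    = (0.32 - 0.21) * 900
    = 0.110 * 900
    = 99 mm


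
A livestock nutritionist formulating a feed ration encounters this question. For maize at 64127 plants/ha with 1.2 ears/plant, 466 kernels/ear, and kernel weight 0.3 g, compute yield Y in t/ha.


Y = density * ears * kernels * kw
  = 64127 * 1.2 * 466 * 0.3 g/ha
  = 10757945.52 g/ha
  = 10757.95 kg/ha = 10.76 t/ha


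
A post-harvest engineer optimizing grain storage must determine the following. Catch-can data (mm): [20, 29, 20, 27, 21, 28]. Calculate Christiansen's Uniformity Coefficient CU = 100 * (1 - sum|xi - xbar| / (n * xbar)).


xbar = 145 / 6 = 24.167
sum|xi - xbar| = 23
CU = 100 * (1 - 23 / (6 * 24.167))
   = 100 * (1 - 0.1586)
   = 84.14%


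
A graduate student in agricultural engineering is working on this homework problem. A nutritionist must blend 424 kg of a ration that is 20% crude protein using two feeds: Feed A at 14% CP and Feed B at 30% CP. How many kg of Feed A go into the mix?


parts_A = CP_b - target = 30 - 20 = 10
parts_B = target - CP_a = 20 - 14 = 6
total_parts = 10 + 6 = 16
Feed A = 424 * 10 / 16 = 265 kg
Feed B = 424 * 6 / 16 = 159 kg

265 kg


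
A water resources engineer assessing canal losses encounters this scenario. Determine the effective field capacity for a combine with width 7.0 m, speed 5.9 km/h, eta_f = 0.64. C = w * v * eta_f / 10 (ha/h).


C = w * v * eta_f / 10
  = 7.0 * 5.9 * 0.64 / 10
  = 26.43 / 10
  = 2.64 ha/h


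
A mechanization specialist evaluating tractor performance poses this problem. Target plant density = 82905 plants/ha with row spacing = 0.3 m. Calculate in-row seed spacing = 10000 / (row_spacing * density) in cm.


spacing = 10000 / (row_sp * density)
        = 10000 / (0.3 * 82905)
        = 10000 / 24871.50
        = 0.40207 m = 40.21 cm


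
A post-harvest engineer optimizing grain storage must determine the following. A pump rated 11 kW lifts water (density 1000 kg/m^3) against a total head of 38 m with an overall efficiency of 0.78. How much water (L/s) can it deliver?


Q = (P * 1000 * eta) / (rho * g * H)
  = (11 * 1000 * 0.78) / (1000 * 9.81 * 38)
  = 8580 / 372780
  = 0.02302 m^3/s = 23.02 L/s


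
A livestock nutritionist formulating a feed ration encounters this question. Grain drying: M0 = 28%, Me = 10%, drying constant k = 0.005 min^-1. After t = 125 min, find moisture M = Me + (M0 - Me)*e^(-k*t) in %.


M = Me + (M0 - Me) * e^(-k*t)
  = 10 + (28 - 10) * e^(-0.005*125)
  = 10 + 18 * e^(-0.625)
  = 10 + 18 * 0.53526
  = 10 + 9.6347
  = 19.63%


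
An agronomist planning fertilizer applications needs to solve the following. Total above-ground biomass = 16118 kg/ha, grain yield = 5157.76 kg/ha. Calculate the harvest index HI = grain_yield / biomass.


HI = grain_yield / biomass
   = 5157.76 / 16118
   = 0.32


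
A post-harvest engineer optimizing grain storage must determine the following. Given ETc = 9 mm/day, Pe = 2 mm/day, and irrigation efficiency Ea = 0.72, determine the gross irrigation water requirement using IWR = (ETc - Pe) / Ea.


IWR = (ETc - Pe) / Ea
    = (9 - 2) / 0.72
    = 7 / 0.72
    = 9.72 mm/day


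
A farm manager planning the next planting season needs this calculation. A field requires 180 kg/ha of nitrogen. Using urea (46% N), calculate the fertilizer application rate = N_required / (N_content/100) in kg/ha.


Rate = N_required / (N_content / 100)
     = 180 / (46 / 100)
     = 180 / 0.46
     = 391.30 kg/ha


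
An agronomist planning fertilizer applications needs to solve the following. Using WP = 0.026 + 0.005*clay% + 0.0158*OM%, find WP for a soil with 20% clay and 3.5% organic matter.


WP = 0.026 + 0.005*20 + 0.0158*3.5
   = 0.026 + 0.1000 + 0.0553
   = 0.1813


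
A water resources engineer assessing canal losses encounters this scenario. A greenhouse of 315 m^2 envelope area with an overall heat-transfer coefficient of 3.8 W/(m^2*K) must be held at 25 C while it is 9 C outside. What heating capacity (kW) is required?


dT = 25 - (9) = 16 K
Q = U * A * dT
  = 3.8 * 315 * 16
  = 19152 W = 19.15 kW


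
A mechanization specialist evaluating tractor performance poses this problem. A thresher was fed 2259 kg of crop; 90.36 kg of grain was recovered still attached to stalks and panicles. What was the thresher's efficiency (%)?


eta = (total - unthreshed) / total * 100
    = (2259 - 90.36) / 2259 * 100
    = 2168.64 / 2259 * 100
    = 96%


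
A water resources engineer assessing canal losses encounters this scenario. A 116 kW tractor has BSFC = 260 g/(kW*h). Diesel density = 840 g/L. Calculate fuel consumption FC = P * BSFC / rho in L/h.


FC = P * BSFC / rho_fuel
   = 116 * 260 / 840
   = 30160 / 840
   = 35.90 L/h


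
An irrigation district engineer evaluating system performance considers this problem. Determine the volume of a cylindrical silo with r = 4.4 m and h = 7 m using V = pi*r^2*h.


V = pi * r^2 * h
  = pi * 4.4^2 * 7
  = pi * 19.36 * 7
  = 425.75 m^3


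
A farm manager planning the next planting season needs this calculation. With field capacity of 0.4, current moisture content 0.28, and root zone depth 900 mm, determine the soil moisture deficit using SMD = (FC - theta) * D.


SMD = (FC - theta) * D
    = (0.4 - 0.28) * 900
    = 0.120 * 900
    = 108 mm


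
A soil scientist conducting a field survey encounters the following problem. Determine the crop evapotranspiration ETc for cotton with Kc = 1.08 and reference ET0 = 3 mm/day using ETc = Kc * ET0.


ETc = Kc * ET0
    = 1.08 * 3
    = 3.24 mm/day


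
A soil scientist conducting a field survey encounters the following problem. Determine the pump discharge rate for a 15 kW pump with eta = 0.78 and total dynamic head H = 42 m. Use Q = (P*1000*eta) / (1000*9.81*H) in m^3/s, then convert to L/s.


Q = (P * 1000 * eta) / (rho * g * H)
  = (15 * 1000 * 0.78) / (1000 * 9.81 * 42)
  = 11700 / 412020
  = 0.02840 m^3/s = 28.40 L/s


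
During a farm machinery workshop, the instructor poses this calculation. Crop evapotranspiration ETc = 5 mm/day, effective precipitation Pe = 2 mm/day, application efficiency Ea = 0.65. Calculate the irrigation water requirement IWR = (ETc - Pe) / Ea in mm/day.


IWR = (ETc - Pe) / Ea
    = (5 - 2) / 0.65
    = 3 / 0.65
    = 4.62 mm/day


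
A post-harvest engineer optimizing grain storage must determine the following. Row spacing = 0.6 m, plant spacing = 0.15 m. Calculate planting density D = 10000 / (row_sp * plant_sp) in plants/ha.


D = 10000 / (row_sp * plant_sp)
  = 10000 / (0.6 * 0.15)
  = 10000 / 0.0900
  = 111111.11 plants/ha


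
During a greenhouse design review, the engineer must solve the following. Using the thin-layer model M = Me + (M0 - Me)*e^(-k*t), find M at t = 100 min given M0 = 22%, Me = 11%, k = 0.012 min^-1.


M = Me + (M0 - Me) * e^(-k*t)
  = 11 + (22 - 11) * e^(-0.012*100)
  = 11 + 11 * e^(-1.200)
  = 11 + 11 * 0.30119
  = 11 + 3.3131
  = 14.31%


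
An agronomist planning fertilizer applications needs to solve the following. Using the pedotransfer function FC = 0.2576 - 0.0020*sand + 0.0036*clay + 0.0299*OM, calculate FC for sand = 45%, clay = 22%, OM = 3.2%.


FC = 0.2576 - 0.0020*45 + 0.0036*22 + 0.0299*3.2
   = 0.2576 - 0.0900 + 0.0792 + 0.0957
   = 0.3425


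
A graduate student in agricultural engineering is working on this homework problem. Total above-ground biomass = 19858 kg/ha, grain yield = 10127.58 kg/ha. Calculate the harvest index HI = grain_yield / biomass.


HI = grain_yield / biomass
   = 10127.58 / 19858
   = 0.51


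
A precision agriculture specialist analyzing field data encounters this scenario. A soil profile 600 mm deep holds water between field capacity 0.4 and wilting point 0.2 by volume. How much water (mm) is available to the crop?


AW = (FC - WP) * D
   = (0.4 - 0.2) * 600
   = 0.20 * 600
   = 120 mm


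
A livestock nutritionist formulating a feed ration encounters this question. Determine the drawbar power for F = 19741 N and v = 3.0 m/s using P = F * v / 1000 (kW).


P = F * v / 1000
  = 19741 * 3.0 / 1000
  = 59223 / 1000
  = 59.22 kW


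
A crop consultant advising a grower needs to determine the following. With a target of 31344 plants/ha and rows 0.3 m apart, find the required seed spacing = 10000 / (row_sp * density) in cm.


spacing = 10000 / (row_sp * density)
        = 10000 / (0.3 * 31344)
        = 10000 / 9403.20
        = 1.06347 m = 106.35 cm


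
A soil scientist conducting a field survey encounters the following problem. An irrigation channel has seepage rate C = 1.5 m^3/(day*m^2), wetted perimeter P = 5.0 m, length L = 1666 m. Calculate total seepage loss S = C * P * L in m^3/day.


S = C * P * L
  = 1.5 * 5.0 * 1666
  = 12495 m^3/day


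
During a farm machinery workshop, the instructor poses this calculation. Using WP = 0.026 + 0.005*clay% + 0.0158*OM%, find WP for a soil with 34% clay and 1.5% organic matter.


WP = 0.026 + 0.005*34 + 0.0158*1.5
   = 0.026 + 0.1700 + 0.0237
   = 0.2197


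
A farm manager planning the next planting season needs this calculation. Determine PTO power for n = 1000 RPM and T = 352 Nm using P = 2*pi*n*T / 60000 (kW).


P = 2*pi*n*T / 60000
  = 2*pi * 1000 * 352 / 60000
  = 2211681.23 / 60000
  = 36.86 kW


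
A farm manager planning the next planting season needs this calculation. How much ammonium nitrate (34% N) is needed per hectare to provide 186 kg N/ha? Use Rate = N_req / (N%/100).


Rate = N_required / (N_content / 100)
     = 186 / (34 / 100)
     = 186 / 0.34
     = 547.06 kg/ha


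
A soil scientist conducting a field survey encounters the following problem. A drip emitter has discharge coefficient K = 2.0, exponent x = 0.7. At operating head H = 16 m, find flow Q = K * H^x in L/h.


Q = K * H^x
  = 2.0 * 16^0.7
  = 2.0 * 6.9644
  = 13.93 L/h


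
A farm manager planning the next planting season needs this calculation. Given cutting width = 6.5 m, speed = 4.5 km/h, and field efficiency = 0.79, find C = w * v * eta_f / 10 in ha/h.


C = w * v * eta_f / 10
  = 6.5 * 4.5 * 0.79 / 10
  = 23.11 / 10
  = 2.31 ha/h


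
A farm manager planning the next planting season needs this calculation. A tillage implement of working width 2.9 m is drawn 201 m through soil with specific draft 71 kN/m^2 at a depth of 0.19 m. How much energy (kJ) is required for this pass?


E = k * d * w * L
  = 71 * 0.19 * 2.9 * 201
  = 7863.32 kJ


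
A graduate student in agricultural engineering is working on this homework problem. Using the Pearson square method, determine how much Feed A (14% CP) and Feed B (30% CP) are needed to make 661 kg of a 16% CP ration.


parts_A = CP_b - target = 30 - 16 = 14
parts_B = target - CP_a = 16 - 14 = 2
total_parts = 14 + 2 = 16
Feed A = 661 * 14 / 16 = 578.38 kg
Feed B = 661 * 2 / 16 = 82.63 kg

578.38 kg


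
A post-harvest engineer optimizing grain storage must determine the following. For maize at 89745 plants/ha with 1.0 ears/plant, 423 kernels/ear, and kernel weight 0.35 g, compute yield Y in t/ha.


Y = density * ears * kernels * kw
  = 89745 * 1.0 * 423 * 0.35 g/ha
  = 13286747.25 g/ha
  = 13286.75 kg/ha = 13.29 t/ha


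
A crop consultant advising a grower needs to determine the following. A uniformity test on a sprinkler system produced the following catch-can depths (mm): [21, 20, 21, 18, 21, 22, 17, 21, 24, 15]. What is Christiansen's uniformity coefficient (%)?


xbar = 200 / 10 = 20
sum|xi - xbar| = 20
CU = 100 * (1 - 20 / (10 * 20))
   = 100 * (1 - 0.1000)
   = 90%


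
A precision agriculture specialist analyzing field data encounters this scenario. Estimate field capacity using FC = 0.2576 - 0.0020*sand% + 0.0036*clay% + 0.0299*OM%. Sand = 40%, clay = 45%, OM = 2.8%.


FC = 0.2576 - 0.0020*40 + 0.0036*45 + 0.0299*2.8
   = 0.2576 - 0.0800 + 0.1620 + 0.0837
   = 0.4233


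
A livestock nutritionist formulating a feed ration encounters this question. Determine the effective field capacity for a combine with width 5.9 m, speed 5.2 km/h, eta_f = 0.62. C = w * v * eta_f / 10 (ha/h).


C = w * v * eta_f / 10
  = 5.9 * 5.2 * 0.62 / 10
  = 19.02 / 10
  = 1.90 ha/h


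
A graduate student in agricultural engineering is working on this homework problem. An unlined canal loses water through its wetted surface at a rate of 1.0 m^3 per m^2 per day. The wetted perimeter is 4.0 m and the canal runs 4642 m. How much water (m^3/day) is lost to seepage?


S = C * P * L
  = 1.0 * 4.0 * 4642
  = 18568 m^3/day


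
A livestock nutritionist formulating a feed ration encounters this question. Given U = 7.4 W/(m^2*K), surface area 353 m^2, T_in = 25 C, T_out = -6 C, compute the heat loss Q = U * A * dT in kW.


dT = 25 - (-6) = 31 K
Q = U * A * dT
  = 7.4 * 353 * 31
  = 80978.20 W = 80.98 kW


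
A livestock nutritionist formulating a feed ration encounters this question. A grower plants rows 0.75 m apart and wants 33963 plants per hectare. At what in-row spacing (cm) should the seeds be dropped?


spacing = 10000 / (row_sp * density)
        = 10000 / (0.75 * 33963)
        = 10000 / 25472.25
        = 0.39258 m = 39.26 cm


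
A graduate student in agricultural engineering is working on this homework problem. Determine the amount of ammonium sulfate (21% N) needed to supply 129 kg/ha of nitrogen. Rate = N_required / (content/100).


Rate = N_required / (N_content / 100)
     = 129 / (21 / 100)
     = 129 / 0.21
     = 614.29 kg/ha


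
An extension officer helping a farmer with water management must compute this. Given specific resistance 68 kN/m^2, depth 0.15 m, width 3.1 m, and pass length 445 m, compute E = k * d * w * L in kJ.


E = k * d * w * L
  = 68 * 0.15 * 3.1 * 445
  = 14070.90 kJ


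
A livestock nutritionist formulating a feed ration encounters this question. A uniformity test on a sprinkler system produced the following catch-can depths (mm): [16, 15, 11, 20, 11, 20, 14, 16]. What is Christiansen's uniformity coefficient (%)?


xbar = 123 / 8 = 15.375
sum|xi - xbar| = 21
CU = 100 * (1 - 21 / (8 * 15.375))
   = 100 * (1 - 0.1707)
   = 82.93%


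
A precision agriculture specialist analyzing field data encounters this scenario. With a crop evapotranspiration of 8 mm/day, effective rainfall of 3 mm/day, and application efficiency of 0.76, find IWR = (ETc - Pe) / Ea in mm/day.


IWR = (ETc - Pe) / Ea
    = (8 - 3) / 0.76
    = 5 / 0.76
    = 6.58 mm/day


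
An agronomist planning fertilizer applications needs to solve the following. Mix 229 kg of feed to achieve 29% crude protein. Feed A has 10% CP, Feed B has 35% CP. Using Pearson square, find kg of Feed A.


parts_A = CP_b - target = 35 - 29 = 6
parts_B = target - CP_a = 29 - 10 = 19
total_parts = 6 + 19 = 25
Feed A = 229 * 6 / 25 = 54.96 kg
Feed B = 229 * 19 / 25 = 174.04 kg

54.96 kg


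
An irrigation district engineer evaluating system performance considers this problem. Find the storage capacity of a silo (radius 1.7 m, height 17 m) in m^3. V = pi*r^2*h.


V = pi * r^2 * h
  = pi * 1.7^2 * 17
  = pi * 2.89 * 17
  = 154.35 m^3


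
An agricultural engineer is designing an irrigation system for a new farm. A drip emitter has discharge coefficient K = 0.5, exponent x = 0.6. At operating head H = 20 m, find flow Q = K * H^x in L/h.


Q = K * H^x
  = 0.5 * 20^0.6
  = 0.5 * 6.0342
  = 3.02 L/h


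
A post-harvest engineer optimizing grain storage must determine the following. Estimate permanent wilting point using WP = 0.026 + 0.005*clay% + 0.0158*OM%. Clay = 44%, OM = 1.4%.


WP = 0.026 + 0.005*44 + 0.0158*1.4
   = 0.026 + 0.2200 + 0.0221
   = 0.2681


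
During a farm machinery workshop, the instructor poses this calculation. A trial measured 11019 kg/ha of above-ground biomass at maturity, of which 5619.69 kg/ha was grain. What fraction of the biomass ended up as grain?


HI = grain_yield / biomass
   = 5619.69 / 11019
   = 0.51


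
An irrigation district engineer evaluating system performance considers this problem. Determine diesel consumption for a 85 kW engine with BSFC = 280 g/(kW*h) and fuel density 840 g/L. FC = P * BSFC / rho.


FC = P * BSFC / rho_fuel
   = 85 * 280 / 840
   = 23800 / 840
   = 28.33 L/h


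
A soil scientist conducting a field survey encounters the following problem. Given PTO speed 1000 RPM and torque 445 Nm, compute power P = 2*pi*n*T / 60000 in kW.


P = 2*pi*n*T / 60000
  = 2*pi * 1000 * 445 / 60000
  = 2796017.46 / 60000
  = 46.60 kW


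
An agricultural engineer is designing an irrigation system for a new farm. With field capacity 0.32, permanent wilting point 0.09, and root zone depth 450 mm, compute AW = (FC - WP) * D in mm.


AW = (FC - WP) * D
   = (0.32 - 0.09) * 450
   = 0.23 * 450
   = 103.50 mm


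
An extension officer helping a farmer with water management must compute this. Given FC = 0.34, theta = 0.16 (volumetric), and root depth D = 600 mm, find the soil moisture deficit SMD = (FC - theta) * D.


SMD = (FC - theta) * D
    = (0.34 - 0.16) * 600
    = 0.180 * 600
    = 108 mm


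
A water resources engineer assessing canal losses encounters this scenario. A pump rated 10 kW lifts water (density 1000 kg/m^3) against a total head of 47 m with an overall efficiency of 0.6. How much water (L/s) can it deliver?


Q = (P * 1000 * eta) / (rho * g * H)
  = (10 * 1000 * 0.6) / (1000 * 9.81 * 47)
  = 6000 / 461070
  = 0.01301 m^3/s = 13.01 L/s


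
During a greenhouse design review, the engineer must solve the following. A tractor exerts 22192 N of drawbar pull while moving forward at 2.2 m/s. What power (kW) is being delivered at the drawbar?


P = F * v / 1000
  = 22192 * 2.2 / 1000
  = 48822.40 / 1000
  = 48.82 kW


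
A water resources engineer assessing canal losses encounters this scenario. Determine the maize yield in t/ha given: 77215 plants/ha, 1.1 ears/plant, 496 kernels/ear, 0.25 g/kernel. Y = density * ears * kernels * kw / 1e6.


Y = density * ears * kernels * kw
  = 77215 * 1.1 * 496 * 0.25 g/ha
  = 10532126 g/ha
  = 10532.13 kg/ha = 10.53 t/ha


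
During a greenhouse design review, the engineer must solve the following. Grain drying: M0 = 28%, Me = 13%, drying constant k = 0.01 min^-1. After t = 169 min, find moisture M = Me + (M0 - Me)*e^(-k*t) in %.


M = Me + (M0 - Me) * e^(-k*t)
  = 13 + (28 - 13) * e^(-0.01*169)
  = 13 + 15 * e^(-1.690)
  = 13 + 15 * 0.18452
  = 13 + 2.7678
  = 15.77%


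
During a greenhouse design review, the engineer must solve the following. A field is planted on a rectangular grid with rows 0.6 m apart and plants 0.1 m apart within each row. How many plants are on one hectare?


D = 10000 / (row_sp * plant_sp)
  = 10000 / (0.6 * 0.1)
  = 10000 / 0.0600
  = 166666.67 plants/ha


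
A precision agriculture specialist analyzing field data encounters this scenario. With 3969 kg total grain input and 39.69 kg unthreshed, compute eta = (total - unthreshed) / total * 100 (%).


eta = (total - unthreshed) / total * 100
    = (3969 - 39.69) / 3969 * 100
    = 3929.31 / 3969 * 100
    = 99%


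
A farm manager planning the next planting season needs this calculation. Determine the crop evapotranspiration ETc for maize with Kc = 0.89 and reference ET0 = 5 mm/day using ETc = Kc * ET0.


ETc = Kc * ET0
    = 0.89 * 5
    = 4.45 mm/day


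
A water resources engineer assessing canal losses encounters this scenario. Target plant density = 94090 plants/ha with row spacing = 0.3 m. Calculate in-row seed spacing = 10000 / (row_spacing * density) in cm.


spacing = 10000 / (row_sp * density)
        = 10000 / (0.3 * 94090)
        = 10000 / 28227
        = 0.35427 m = 35.43 cm


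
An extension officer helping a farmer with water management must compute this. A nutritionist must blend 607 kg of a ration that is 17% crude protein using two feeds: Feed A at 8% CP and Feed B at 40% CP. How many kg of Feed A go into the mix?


parts_A = CP_b - target = 40 - 17 = 23
parts_B = target - CP_a = 17 - 8 = 9
total_parts = 23 + 9 = 32
Feed A = 607 * 23 / 32 = 436.28 kg
Feed B = 607 * 9 / 32 = 170.72 kg

436.28 kg


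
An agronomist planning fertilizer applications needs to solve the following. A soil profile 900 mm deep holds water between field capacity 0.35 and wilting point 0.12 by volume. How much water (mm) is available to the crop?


AW = (FC - WP) * D
   = (0.35 - 0.12) * 900
   = 0.23 * 900
   = 207 mm


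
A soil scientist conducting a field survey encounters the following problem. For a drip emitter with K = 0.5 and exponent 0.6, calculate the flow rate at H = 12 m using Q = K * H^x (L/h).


Q = K * H^x
  = 0.5 * 12^0.6
  = 0.5 * 4.4413
  = 2.22 L/h


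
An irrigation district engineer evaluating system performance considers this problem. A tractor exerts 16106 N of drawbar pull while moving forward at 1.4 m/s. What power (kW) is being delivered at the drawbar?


P = F * v / 1000
  = 16106 * 1.4 / 1000
  = 22548.40 / 1000
  = 22.55 kW


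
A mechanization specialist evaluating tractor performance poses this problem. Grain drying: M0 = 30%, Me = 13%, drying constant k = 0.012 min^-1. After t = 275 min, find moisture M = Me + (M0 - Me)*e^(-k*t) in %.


M = Me + (M0 - Me) * e^(-k*t)
  = 13 + (30 - 13) * e^(-0.012*275)
  = 13 + 17 * e^(-3.300)
  = 13 + 17 * 0.03688
  = 13 + 0.6270
  = 13.63%


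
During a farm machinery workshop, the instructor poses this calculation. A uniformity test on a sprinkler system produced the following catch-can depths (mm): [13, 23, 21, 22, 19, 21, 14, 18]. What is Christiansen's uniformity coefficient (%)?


xbar = 151 / 8 = 18.875
sum|xi - xbar| = 23.250
CU = 100 * (1 - 23.250 / (8 * 18.875))
   = 100 * (1 - 0.1540)
   = 84.60%


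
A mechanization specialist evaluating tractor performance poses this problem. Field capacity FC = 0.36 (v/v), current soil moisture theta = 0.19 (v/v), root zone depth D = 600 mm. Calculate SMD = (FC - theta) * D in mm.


SMD = (FC - theta) * D
    = (0.36 - 0.19) * 600
    = 0.170 * 600
    = 102 mm


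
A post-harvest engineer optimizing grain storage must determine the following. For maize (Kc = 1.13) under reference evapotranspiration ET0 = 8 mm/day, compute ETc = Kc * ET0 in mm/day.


ETc = Kc * ET0
    = 1.13 * 8
    = 9.04 mm/day


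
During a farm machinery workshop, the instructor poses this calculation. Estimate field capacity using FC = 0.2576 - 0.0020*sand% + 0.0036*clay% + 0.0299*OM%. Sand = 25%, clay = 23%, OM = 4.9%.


FC = 0.2576 - 0.0020*25 + 0.0036*23 + 0.0299*4.9
   = 0.2576 - 0.0500 + 0.0828 + 0.1465
   = 0.4369


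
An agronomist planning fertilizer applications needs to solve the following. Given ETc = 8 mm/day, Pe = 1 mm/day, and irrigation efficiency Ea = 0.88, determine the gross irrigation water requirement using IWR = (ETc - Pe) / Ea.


IWR = (ETc - Pe) / Ea
    = (8 - 1) / 0.88
    = 7 / 0.88
    = 7.95 mm/day


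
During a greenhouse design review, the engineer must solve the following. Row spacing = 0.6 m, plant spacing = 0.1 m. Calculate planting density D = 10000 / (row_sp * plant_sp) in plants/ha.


D = 10000 / (row_sp * plant_sp)
  = 10000 / (0.6 * 0.1)
  = 10000 / 0.0600
  = 166666.67 plants/ha


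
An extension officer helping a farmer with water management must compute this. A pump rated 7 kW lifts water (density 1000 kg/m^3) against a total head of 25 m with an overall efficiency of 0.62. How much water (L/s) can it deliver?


Q = (P * 1000 * eta) / (rho * g * H)
  = (7 * 1000 * 0.62) / (1000 * 9.81 * 25)
  = 4340 / 245250
  = 0.01770 m^3/s = 17.70 L/s


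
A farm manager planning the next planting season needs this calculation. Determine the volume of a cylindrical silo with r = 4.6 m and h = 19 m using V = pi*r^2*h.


V = pi * r^2 * h
  = pi * 4.6^2 * 19
  = pi * 21.16 * 19
  = 1263.05 m^3


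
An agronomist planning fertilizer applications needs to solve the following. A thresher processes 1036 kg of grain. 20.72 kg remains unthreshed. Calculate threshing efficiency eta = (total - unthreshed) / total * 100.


eta = (total - unthreshed) / total * 100
    = (1036 - 20.72) / 1036 * 100
    = 1015.28 / 1036 * 100
    = 98%


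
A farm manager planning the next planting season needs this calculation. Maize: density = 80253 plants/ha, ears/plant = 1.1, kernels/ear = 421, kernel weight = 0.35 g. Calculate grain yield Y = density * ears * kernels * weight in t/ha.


Y = density * ears * kernels * kw
  = 80253 * 1.1 * 421 * 0.35 g/ha
  = 13007807.51 g/ha
  = 13007.81 kg/ha = 13.01 t/ha


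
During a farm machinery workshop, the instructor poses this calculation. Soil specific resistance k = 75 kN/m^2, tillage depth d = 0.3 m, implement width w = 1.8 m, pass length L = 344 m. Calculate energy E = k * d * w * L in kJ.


E = k * d * w * L
  = 75 * 0.3 * 1.8 * 344
  = 13932 kJ


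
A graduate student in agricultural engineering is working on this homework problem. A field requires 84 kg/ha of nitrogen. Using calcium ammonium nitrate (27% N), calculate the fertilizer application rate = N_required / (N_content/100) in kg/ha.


Rate = N_required / (N_content / 100)
     = 84 / (27 / 100)
     = 84 / 0.27
     = 311.11 kg/ha


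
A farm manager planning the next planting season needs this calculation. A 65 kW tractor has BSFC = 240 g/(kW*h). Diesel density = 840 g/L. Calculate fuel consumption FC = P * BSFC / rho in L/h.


FC = P * BSFC / rho_fuel
   = 65 * 240 / 840
   = 15600 / 840
   = 18.57 L/h


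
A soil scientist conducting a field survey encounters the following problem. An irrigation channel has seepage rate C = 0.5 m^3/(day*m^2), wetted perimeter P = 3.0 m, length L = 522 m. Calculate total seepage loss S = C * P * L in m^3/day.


S = C * P * L
  = 0.5 * 3.0 * 522
  = 783 m^3/day


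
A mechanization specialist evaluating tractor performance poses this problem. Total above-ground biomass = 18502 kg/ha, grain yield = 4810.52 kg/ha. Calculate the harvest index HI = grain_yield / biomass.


HI = grain_yield / biomass
   = 4810.52 / 18502
   = 0.26


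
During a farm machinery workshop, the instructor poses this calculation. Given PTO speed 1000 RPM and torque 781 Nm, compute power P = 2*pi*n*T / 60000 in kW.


P = 2*pi*n*T / 60000
  = 2*pi * 1000 * 781 / 60000
  = 4907167.72 / 60000
  = 81.79 kW


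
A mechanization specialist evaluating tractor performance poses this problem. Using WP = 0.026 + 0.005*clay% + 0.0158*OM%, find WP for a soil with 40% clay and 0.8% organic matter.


WP = 0.026 + 0.005*40 + 0.0158*0.8
   = 0.026 + 0.2000 + 0.0126
   = 0.2386


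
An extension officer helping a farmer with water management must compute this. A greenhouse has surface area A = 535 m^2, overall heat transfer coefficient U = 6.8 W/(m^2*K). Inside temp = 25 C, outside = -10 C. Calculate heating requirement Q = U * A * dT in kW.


dT = 25 - (-10) = 35 K
Q = U * A * dT
  = 6.8 * 535 * 35
  = 127330 W = 127.33 kW


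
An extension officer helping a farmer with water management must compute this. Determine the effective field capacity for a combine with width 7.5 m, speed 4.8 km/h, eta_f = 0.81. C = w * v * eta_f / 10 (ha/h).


C = w * v * eta_f / 10
  = 7.5 * 4.8 * 0.81 / 10
  = 29.16 / 10
  = 2.92 ha/h


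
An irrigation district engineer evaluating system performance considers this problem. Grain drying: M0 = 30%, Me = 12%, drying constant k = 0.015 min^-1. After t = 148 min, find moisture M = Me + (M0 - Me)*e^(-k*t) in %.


M = Me + (M0 - Me) * e^(-k*t)
  = 12 + (30 - 12) * e^(-0.015*148)
  = 12 + 18 * e^(-2.220)
  = 12 + 18 * 0.10861
  = 12 + 1.9550
  = 13.95%


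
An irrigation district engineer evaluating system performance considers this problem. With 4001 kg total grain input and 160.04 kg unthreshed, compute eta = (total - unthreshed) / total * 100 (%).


eta = (total - unthreshed) / total * 100
    = (4001 - 160.04) / 4001 * 100
    = 3840.96 / 4001 * 100
    = 96%


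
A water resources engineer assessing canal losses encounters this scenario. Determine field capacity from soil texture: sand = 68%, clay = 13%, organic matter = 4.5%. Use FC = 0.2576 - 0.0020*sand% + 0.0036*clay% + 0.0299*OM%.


FC = 0.2576 - 0.0020*68 + 0.0036*13 + 0.0299*4.5
   = 0.2576 - 0.1360 + 0.0468 + 0.1346
   = 0.3030


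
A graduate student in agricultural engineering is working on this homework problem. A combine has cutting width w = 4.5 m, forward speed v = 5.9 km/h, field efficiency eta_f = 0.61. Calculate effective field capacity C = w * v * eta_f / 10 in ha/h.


C = w * v * eta_f / 10
  = 4.5 * 5.9 * 0.61 / 10
  = 16.20 / 10
  = 1.62 ha/h


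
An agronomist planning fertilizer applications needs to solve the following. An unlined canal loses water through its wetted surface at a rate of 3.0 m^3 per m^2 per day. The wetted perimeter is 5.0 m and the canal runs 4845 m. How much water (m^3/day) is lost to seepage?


S = C * P * L
  = 3.0 * 5.0 * 4845
  = 72675 m^3/day


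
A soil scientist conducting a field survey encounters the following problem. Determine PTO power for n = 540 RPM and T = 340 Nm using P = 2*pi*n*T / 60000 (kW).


P = 2*pi*n*T / 60000
  = 2*pi * 540 * 340 / 60000
  = 1153592.82 / 60000
  = 19.23 kW


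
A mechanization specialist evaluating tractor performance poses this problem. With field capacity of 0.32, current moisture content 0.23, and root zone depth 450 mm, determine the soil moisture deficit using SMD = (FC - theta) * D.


SMD = (FC - theta) * D
    = (0.32 - 0.23) * 450
    = 0.090 * 450
    = 40.50 mm


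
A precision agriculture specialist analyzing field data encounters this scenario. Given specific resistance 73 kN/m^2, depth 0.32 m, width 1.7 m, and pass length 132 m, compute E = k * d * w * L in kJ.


E = k * d * w * L
  = 73 * 0.32 * 1.7 * 132
  = 5241.98 kJ


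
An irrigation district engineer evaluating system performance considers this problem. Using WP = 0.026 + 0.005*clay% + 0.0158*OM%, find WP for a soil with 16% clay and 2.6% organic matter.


WP = 0.026 + 0.005*16 + 0.0158*2.6
   = 0.026 + 0.0800 + 0.0411
   = 0.1471


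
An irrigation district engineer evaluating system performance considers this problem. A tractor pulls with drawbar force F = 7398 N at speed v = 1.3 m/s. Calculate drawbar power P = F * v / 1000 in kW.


P = F * v / 1000
  = 7398 * 1.3 / 1000
  = 9617.40 / 1000
  = 9.62 kW


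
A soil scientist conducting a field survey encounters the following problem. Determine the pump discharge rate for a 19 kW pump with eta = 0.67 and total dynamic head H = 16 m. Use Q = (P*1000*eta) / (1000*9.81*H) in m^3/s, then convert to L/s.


Q = (P * 1000 * eta) / (rho * g * H)
  = (19 * 1000 * 0.67) / (1000 * 9.81 * 16)
  = 12730 / 156960
  = 0.08110 m^3/s = 81.10 L/s


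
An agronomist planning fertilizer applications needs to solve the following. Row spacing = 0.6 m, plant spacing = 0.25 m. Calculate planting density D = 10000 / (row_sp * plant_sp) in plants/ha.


D = 10000 / (row_sp * plant_sp)
  = 10000 / (0.6 * 0.25)
  = 10000 / 0.1500
  = 66666.67 plants/ha


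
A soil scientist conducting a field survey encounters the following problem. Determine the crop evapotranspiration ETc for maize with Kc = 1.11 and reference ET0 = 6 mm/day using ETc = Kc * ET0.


ETc = Kc * ET0
    = 1.11 * 6
    = 6.66 mm/day


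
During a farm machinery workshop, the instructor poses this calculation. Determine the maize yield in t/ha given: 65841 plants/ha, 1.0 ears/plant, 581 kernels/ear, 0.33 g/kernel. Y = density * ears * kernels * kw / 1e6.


Y = density * ears * kernels * kw
  = 65841 * 1.0 * 581 * 0.33 g/ha
  = 12623694.93 g/ha
  = 12623.69 kg/ha = 12.62 t/ha


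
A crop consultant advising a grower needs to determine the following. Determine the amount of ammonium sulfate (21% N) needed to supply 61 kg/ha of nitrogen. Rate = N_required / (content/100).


Rate = N_required / (N_content / 100)
     = 61 / (21 / 100)
     = 61 / 0.21
     = 290.48 kg/ha


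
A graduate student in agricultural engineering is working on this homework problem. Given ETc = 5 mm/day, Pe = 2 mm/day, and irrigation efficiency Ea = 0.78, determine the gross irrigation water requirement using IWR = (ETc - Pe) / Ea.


IWR = (ETc - Pe) / Ea
    = (5 - 2) / 0.78
    = 3 / 0.78
    = 3.85 mm/day


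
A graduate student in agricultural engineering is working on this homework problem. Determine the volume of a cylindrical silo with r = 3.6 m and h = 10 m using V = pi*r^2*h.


V = pi * r^2 * h
  = pi * 3.6^2 * 10
  = pi * 12.96 * 10
  = 407.15 m^3
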